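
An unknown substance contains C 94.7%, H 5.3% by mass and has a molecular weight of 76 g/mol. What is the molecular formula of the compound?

C6H4

Assume 100 g: 94.7 g C, 5.3 g H.
C: 94.7 g ÷ 12.01 g/mol = 7.885 mol
H: 5.3 g ÷ 1.008 g/mol = 5.258 mol
Ratios (÷ 5.258): C 1.500, H 1.000
×2: C 3.00, H 2.00 → C3H2
Empirical-formula mass = 38.05 g/mol
n = 76 / 38.05 = 2.00 ≈ 2
Molecular formula = (C3H2)×2 = C6H4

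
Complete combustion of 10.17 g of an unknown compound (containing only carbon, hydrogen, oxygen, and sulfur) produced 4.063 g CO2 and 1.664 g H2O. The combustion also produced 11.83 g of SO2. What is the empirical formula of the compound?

CH2O2S2

mol C = 4.063 / 44.01 = 0.09232; mass C = 0.09232 × 12.01 = 1.109 g
mol H = 2 × (1.664 / 18.02) = 0.1847; mass H = 0.1847 × 1.008 = 0.1862 g
mol S = 11.83 / 64.07 = 0.1846; mass S = 5.921 g
mass O = 10.17 − (7.216) = 2.954 g → mol O = 0.1846
Divide by the smallest (0.09232 mol C): C 1.000, H 2.000, O 2.000, S 2.000
Ratio ≈ 1:2:2:2, so the empirical formula is CH2O2S2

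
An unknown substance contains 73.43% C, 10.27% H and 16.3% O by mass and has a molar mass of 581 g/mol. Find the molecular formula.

C36H60O6

Assume 100 g: 73.43 g C, 10.27 g H, 16.3 g O.
C: 73.43 g ÷ 12.01 g/mol = 6.114 mol
H: 10.27 g ÷ 1.008 g/mol = 10.19 mol
O: 16.3 g ÷ 16.00 g/mol = 1.019 mol
Divide by the smallest (1.019 mol O): C 6.002, H 10.001, O 1.000
≈ 6:10:1 → C6H10O
Empirical-formula mass = 98.14 g/mol
n = 581 / 98.14 = 5.92 ≈ 6
Molecular formula = (C6H10O)×6 = C36H60O6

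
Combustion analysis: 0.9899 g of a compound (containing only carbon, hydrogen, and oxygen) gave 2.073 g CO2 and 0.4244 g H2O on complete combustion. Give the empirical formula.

C2H2O

mol C = 2.073 / 44.01 = 0.04710; mass C = 0.04710 × 12.01 = 0.5657 g
mol H = 2 × (0.4244 / 18.02) = 0.04710; mass H = 0.04710 × 1.008 = 0.04748 g
mass O = 0.9899 − (0.6132) = 0.3767 g → mol O = 0.02354
Divide by the smallest (0.02354 mol O): C 2.001, H 2.001, O 1.000
≈ 2:2:1 → C2H2O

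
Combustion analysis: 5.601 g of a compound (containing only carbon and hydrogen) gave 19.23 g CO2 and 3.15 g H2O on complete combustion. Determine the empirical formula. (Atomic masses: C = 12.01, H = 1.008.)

C5H4

mol C = 19.23 / 44.01 = 0.4369; mass C = 0.4369 × 12.01 = 5.248 g
mol H = 2 × (3.15 / 18.02) = 0.3496; mass H = 0.3496 × 1.008 = 0.3524 g
Divide by the smallest (0.3496 mol H): C 1.250, H 1.000
Multiply by 4: C 5.00, H 4.00 → C5H4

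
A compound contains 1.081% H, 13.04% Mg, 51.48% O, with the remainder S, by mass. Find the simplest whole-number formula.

Assume 100 g: 1.081 g H, 13.04 g Mg, 51.48 g O, 34.399 g S.
Moles — H: 1.081 / 1.008 = 1.072 mol; Mg: 13.04 / 24.31 = 0.5364 mol; O: 51.48 / 16.00 = 3.217 mol; S: 34.399 / 32.07 = 1.073 mol
Divide by the smallest (0.5364 mol Mg): H 1.999, Mg 1.000, O 5.998, S 2.000
≈ 2:1:6:2 → H2MgO6S2

H2MgO6S2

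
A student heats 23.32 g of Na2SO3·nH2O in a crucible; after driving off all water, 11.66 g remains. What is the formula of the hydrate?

Mass of water lost = 23.32 − 11.66 = 11.66 g → 11.66 / 18.02 = 0.6471 mol H2O
Molar mass of Na2SO3 = 126.05 g/mol → mol Na2SO3 = 11.66 / 126.05 = 0.0925
n = 0.6471 / 0.0925 = 7.00 ≈ 7 → Na2SO3·7H2O

Na2SO3·7H2O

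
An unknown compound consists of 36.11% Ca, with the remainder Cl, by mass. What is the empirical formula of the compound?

CaCl2

Assume 100 g: 36.11 g Ca, 63.89 g Cl.
n(Ca) = 36.11/40.08 = 0.9009, n(Cl) = 63.89/35.45 = 1.802
Smallest is Ca at 0.9009 mol; normalising gives Ca 1.000, Cl 2.000
Ratio ≈ 1:2, so the empirical formula is CaCl2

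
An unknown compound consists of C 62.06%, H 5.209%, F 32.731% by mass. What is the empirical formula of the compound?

Assume 100 g: 62.06 g C, 5.209 g H, 32.731 g F.
n(C) = 62.06/12.01 = 5.167, n(H) = 5.209/1.008 = 5.168, n(F) = 32.731/19.00 = 1.723
Smallest is F at 1.723 mol; normalising gives C 3.000, H 3.000, F 1.000
→ C3H3F

C3H3F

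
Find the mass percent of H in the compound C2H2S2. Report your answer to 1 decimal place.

2.2%

Molar mass = 2(12.01) + 2(1.008) + 2(32.07) = 90.176 g/mol
Mass of H per mole = 2 × 1.008 = 2.016 g
% H = 2.016 / 90.176 × 100 = 2.2%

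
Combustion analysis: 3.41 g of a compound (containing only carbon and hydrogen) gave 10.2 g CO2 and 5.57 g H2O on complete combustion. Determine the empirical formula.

mol C = 10.2 / 44.01 = 0.2318; mass C = 0.2318 × 12.01 = 2.784 g
mol H = 2 × (5.57 / 18.02) = 0.6182; mass H = 0.6182 × 1.008 = 0.6231 g
Divide by the smallest (0.2318 mol C): C 1.000, H 2.667
Multiply by 3: C 3.00, H 8.00 → C3H8

C3H8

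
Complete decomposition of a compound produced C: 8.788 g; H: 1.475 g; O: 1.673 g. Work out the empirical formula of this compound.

n(C) = 8.788/12.01 = 0.7317, n(H) = 1.475/1.008 = 1.463, n(O) = 1.673/16.00 = 0.1046
Divide by the smallest (0.1046 mol O): C 6.998, H 13.994, O 1.000
≈ 7:14:1 → C7H14O

C7H14O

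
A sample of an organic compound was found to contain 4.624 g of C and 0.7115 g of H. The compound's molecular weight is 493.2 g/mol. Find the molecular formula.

n(C) = 4.624/12.01 = 0.385, n(H) = 0.7115/1.008 = 0.7059
Ratios (÷ 0.385): C 1.000, H 1.833
Scaling by 6: C 6.00, H 11.00 → C6H11
Empirical-formula mass = 83.15 g/mol
n = 493.2 / 83.15 = 5.93 ≈ 6
Molecular formula = (C6H11)×6 = C36H66

C36H66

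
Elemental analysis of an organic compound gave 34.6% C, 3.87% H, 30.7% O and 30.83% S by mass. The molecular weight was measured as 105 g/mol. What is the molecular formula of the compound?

C3H4O2S

Assume 100 g: 34.6 g C, 3.87 g H, 30.7 g O, 30.83 g S.
n(C) = 34.6/12.01 = 2.881, n(H) = 3.87/1.008 = 3.839, n(O) = 30.7/16.00 = 1.919, n(S) = 30.83/32.07 = 0.9613
Divide by the smallest (0.9613 mol S): C 2.997, H 3.994, O 1.996, S 1.000
Ratio ≈ 3:4:2:1, so the empirical formula is C3H4O2S
Empirical-formula mass = 104.13 g/mol
n = 105 / 104.13 = 1.01 ≈ 1
Molecular formula = empirical formula = C3H4O2S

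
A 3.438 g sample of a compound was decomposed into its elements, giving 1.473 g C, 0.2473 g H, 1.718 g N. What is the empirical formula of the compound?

CH2N

Moles — C: 1.473 / 12.01 = 0.1226 mol; H: 0.2473 / 1.008 = 0.2453 mol; N: 1.718 / 14.01 = 0.1226 mol
Divide by the smallest (0.1226 mol N): C 1.000, H 2.001, N 1.000
≈ 1:2:1 → CH2N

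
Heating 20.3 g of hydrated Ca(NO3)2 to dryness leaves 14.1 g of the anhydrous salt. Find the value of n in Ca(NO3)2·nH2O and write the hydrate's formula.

Mass of water lost = 20.3 − 14.1 = 6.2 g → 6.2 / 18.02 = 0.3441 mol H2O
Molar mass of Ca(NO3)2 = 164.10 g/mol → mol Ca(NO3)2 = 14.1 / 164.10 = 0.08592
n = 0.3441 / 0.08592 = 4.00 ≈ 4 → Ca(NO3)2·4H2O

Ca(NO3)2·4H2O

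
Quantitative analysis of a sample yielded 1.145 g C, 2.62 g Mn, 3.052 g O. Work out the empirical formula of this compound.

C2MnO4

Moles — C: 1.145 / 12.01 = 0.09534 mol; Mn: 2.62 / 54.94 = 0.04769 mol; O: 3.052 / 16.00 = 0.1908 mol
Ratios (÷ 0.04769): C 1.999, Mn 1.000, O 4.000
≈ 2:1:4 → C2MnO4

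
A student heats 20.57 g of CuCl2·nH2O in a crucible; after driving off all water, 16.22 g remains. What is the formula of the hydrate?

CuCl2·2H2O

Mass of water lost = 20.57 − 16.22 = 4.35 g → 4.35 / 18.02 = 0.2414 mol H2O
Molar mass of CuCl2 = 134.45 g/mol → mol CuCl2 = 16.22 / 134.45 = 0.1206
n = 0.2414 / 0.1206 = 2.00 ≈ 2 → CuCl2·2H2O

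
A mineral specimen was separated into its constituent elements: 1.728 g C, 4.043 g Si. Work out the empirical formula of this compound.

C: 1.728 g ÷ 12.01 g/mol = 0.1439 mol
Si: 4.043 g ÷ 28.09 g/mol = 0.1439 mol
Divide by the smallest (0.1439 mol C): C 1.000, Si 1.000
Ratio ≈ 1:1, so the empirical formula is CSi

CSi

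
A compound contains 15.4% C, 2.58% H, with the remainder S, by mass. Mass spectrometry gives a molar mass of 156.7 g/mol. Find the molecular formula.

C2H4S4

Assume 100 g: 15.4 g C, 2.58 g H, 82.02 g S.
Moles — C: 15.4 / 12.01 = 1.282 mol; H: 2.58 / 1.008 = 2.56 mol; S: 82.02 / 32.07 = 2.558 mol
Smallest is C at 1.282 mol; normalising gives C 1.000, H 1.996, S 1.995
≈ 1:2:2 → CH2S2
Empirical-formula mass = 78.17 g/mol
n = 156.7 / 78.17 = 2.00 ≈ 2
Molecular formula = (CH2S2)×2 = C2H4S4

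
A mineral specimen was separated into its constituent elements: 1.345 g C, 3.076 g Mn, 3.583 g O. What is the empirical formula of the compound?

C: 1.345 g ÷ 12.01 g/mol = 0.112 mol
Mn: 3.076 g ÷ 54.94 g/mol = 0.05599 mol
O: 3.583 g ÷ 16.00 g/mol = 0.2239 mol
Smallest is Mn at 0.05599 mol; normalising gives C 2.000, Mn 1.000, O 4.000
≈ 2:1:4 → C2MnO4

C2MnO4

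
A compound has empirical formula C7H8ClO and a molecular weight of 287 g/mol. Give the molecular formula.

C14H16Cl2O2

Empirical-formula mass = 143.58 g/mol
n = 287 / 143.58 = 2.00 ≈ 2
Molecular formula = (C7H8ClO)2 = C14H16Cl2O2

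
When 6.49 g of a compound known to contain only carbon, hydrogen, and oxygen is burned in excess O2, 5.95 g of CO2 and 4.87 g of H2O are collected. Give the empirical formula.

mol C = 5.95 / 44.01 = 0.1352; mass C = 0.1352 × 12.01 = 1.624 g
mol H = 2 × (4.87 / 18.02) = 0.5405; mass H = 0.5405 × 1.008 = 0.5448 g
mass O = 6.49 − (2.169) = 4.321 g → mol O = 0.2701
Smallest is C at 0.1352 mol; normalising gives C 1.000, H 3.998, O 1.998
Ratio ≈ 1:4:2, so the empirical formula is CH4O2

CH4O2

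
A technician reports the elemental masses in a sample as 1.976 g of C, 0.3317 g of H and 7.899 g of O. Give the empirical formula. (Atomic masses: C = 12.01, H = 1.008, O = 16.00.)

n(C) = 1.976/12.01 = 0.1645, n(H) = 0.3317/1.008 = 0.3291, n(O) = 7.899/16.00 = 0.4937
Divide by the smallest (0.1645 mol C): C 1.000, H 2.000, O 3.001
→ CH2O3

CH2O3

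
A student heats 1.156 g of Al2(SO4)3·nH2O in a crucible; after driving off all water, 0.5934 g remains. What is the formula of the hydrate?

Mass of water lost = 1.156 − 0.5934 = 0.5626 g → 0.5626 / 18.02 = 0.03122 mol H2O
Molar mass of Al2(SO4)3 = 342.17 g/mol → mol Al2(SO4)3 = 0.5934 / 342.17 = 0.001734
n = 0.03122 / 0.001734 = 18.00 ≈ 18 → Al2(SO4)3·18H2O

Al2(SO4)3·18H2O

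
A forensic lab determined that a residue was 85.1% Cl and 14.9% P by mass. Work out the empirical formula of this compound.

Cl5P

Assume 100 g: 85.1 g Cl, 14.9 g P.
Cl: 85.1 g ÷ 35.45 g/mol = 2.401 mol
P: 14.9 g ÷ 30.97 g/mol = 0.4811 mol
Divide by the smallest (0.4811 mol P): Cl 4.990, P 1.000
→ Cl5P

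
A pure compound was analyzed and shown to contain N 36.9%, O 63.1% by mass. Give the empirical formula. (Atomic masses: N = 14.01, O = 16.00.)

N2O3

Assume 100 g: 36.9 g N, 63.1 g O.
n(N) = 36.9/14.01 = 2.634, n(O) = 63.1/16.00 = 3.944
Ratios (÷ 2.634): N 1.000, O 1.497
×2: N 2.00, O 2.99 → N2O3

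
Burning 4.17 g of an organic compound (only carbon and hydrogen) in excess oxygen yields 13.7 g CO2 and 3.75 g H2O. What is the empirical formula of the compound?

C3H4

mol C = 13.7 / 44.01 = 0.3113; mass C = 0.3113 × 12.01 = 3.739 g
mol H = 2 × (3.75 / 18.02) = 0.4162; mass H = 0.4162 × 1.008 = 0.4195 g
Ratios (÷ 0.3113): C 1.000, H 1.337
×3: C 3.00, H 4.01 → C3H4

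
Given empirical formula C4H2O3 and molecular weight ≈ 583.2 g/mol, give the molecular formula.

Empirical-formula mass = 98.06 g/mol
n = 583.2 / 98.06 = 5.95 ≈ 6
Molecular formula = (C4H2O3)6 = C24H12O18

C24H12O18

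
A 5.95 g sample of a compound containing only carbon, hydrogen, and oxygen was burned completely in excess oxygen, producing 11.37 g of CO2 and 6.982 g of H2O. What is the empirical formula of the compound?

C2H6O

mol C = 11.37 / 44.01 = 0.2584; mass C = 0.2584 × 12.01 = 3.103 g
mol H = 2 × (6.982 / 18.02) = 0.7749; mass H = 0.7749 × 1.008 = 0.7811 g
mass O = 5.95 − (3.884) = 2.066 g → mol O = 0.1291
Divide by the smallest (0.1291 mol O): C 2.001, H 6.001, O 1.000
Ratio ≈ 2:6:1, so the empirical formula is C2H6O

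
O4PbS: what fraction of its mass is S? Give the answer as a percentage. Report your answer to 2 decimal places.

10.57%

Molar mass = 4(16.00) + 1(207.2) + 1(32.07) = 303.270 g/mol
Mass of S per mole = 1 × 32.07 = 32.070 g
% S = 32.070 / 303.270 × 100 = 10.57%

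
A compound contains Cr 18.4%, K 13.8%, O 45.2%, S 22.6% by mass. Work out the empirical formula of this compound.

CrKO8S2

Assume 100 g: 18.4 g Cr, 13.8 g K, 45.2 g O, 22.6 g S.
Cr: 18.4 g ÷ 52.00 g/mol = 0.3538 mol
K: 13.8 g ÷ 39.10 g/mol = 0.3529 mol
O: 45.2 g ÷ 16.00 g/mol = 2.825 mol
S: 22.6 g ÷ 32.07 g/mol = 0.7047 mol
Smallest is K at 0.3529 mol; normalising gives Cr 1.003, K 1.000, O 8.004, S 1.997
→ CrKO8S2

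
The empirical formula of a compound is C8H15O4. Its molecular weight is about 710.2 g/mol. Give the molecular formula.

Empirical-formula mass = 175.20 g/mol
n = 710.2 / 175.20 = 4.05 ≈ 4
Molecular formula = (C8H15O4)4 = C32H60O16

C32H60O16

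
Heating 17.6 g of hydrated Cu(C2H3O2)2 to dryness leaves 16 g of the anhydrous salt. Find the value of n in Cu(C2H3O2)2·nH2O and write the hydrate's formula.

Mass of water lost = 17.6 − 16 = 1.6 g → 1.6 / 18.02 = 0.08879 mol H2O
Molar mass of Cu(C2H3O2)2 = 181.64 g/mol → mol Cu(C2H3O2)2 = 16 / 181.64 = 0.08809
n = 0.08879 / 0.08809 = 1.01 ≈ 1 → Cu(C2H3O2)2·H2O

Cu(C2H3O2)2·H2O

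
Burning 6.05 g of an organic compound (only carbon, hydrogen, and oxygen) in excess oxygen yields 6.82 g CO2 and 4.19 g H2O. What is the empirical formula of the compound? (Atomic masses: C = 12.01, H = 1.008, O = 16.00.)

mol C = 6.82 / 44.01 = 0.1550; mass C = 0.1550 × 12.01 = 1.861 g
mol H = 2 × (4.19 / 18.02) = 0.4650; mass H = 0.4650 × 1.008 = 0.4688 g
mass O = 6.05 − (2.330) = 3.720 g → mol O = 0.2325
Divide by the smallest (0.155 mol C): C 1.000, H 3.001, O 1.500
Multiply by 2: C 2.00, H 6.00, O 3.00 → C2H6O3

C2H6O3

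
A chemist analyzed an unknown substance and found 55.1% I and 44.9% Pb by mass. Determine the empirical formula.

I2Pb

Assume 100 g: 55.1 g I, 44.9 g Pb.
n(I) = 55.1/126.90 = 0.4342, n(Pb) = 44.9/207.2 = 0.2167
Smallest is Pb at 0.2167 mol; normalising gives I 2.004, Pb 1.000
→ I2Pb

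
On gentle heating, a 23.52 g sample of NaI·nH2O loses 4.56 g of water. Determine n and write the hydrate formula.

NaI·2H2O

Mass of anhydrous NaI = 23.52 − 4.56 = 18.96 g
mol H2O = 4.56 / 18.02 = 0.2531
Molar mass of NaI = 149.89 g/mol → mol NaI = 18.96 / 149.89 = 0.1265
n = 0.2531 / 0.1265 = 2.00 ≈ 2 → NaI·2H2O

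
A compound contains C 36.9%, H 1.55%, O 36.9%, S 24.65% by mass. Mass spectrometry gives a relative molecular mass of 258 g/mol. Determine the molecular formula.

Assume 100 g: 36.9 g C, 1.55 g H, 36.9 g O, 24.65 g S.
n(C) = 36.9/12.01 = 3.072, n(H) = 1.55/1.008 = 1.538, n(O) = 36.9/16.00 = 2.306, n(S) = 24.65/32.07 = 0.7686
Ratios (÷ 0.7686): C 3.997, H 2.001, O 3.000, S 1.000
→ C4H2O3S
Empirical-formula mass = 130.13 g/mol
n = 258 / 130.13 = 1.98 ≈ 2
Molecular formula = (C4H2O3S)×2 = C8H4O6S2

C8H4O6S2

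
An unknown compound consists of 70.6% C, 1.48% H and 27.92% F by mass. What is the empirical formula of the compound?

C4HF

Assume 100 g: 70.6 g C, 1.48 g H, 27.92 g F.
Moles — C: 70.6 / 12.01 = 5.878 mol; H: 1.48 / 1.008 = 1.468 mol; F: 27.92 / 19.00 = 1.469 mol
Smallest is H at 1.468 mol; normalising gives C 4.004, H 1.000, F 1.001
Ratio ≈ 4:1:1, so the empirical formula is C4HF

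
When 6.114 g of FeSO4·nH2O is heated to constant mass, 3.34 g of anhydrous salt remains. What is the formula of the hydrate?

FeSO4·7H2O

Mass of water lost = 6.114 − 3.34 = 2.774 g → 2.774 / 18.02 = 0.1539 mol H2O
Molar mass of FeSO4 = 151.92 g/mol → mol FeSO4 = 3.34 / 151.92 = 0.02199
n = 0.1539 / 0.02199 = 7.00 ≈ 7 → FeSO4·7H2O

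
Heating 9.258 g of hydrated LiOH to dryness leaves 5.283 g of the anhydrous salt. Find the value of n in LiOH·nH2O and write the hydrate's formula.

Mass of water lost = 9.258 − 5.283 = 3.975 g → 3.975 / 18.02 = 0.2206 mol H2O
Molar mass of LiOH = 23.95 g/mol → mol LiOH = 5.283 / 23.95 = 0.2206
n = 0.2206 / 0.2206 = 1.00 ≈ 1 → LiOH·H2O

LiOH·H2O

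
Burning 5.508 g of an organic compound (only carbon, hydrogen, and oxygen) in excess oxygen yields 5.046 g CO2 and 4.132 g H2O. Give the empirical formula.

CH4O2

mol C = 5.046 / 44.01 = 0.1147; mass C = 0.1147 × 12.01 = 1.377 g
mol H = 2 × (4.132 / 18.02) = 0.4586; mass H = 0.4586 × 1.008 = 0.4623 g
mass O = 5.508 − (1.839) = 3.669 g → mol O = 0.2293
Ratios (÷ 0.1147): C 1.000, H 4.000, O 2.000
→ CH4O2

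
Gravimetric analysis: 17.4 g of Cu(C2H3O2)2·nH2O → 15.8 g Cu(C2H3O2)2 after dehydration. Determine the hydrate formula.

Cu(C2H3O2)2·H2O

Mass of water lost = 17.4 − 15.8 = 1.6 g → 1.6 / 18.02 = 0.08879 mol H2O
Molar mass of Cu(C2H3O2)2 = 181.64 g/mol → mol Cu(C2H3O2)2 = 15.8 / 181.64 = 0.08699
n = 0.08879 / 0.08699 = 1.02 ≈ 1 → Cu(C2H3O2)2·H2O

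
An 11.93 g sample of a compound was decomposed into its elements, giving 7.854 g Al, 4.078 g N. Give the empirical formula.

n(Al) = 7.854/26.98 = 0.2911, n(N) = 4.078/14.01 = 0.2911
Divide by the smallest (0.2911 mol N): Al 1.000, N 1.000
Ratio ≈ 1:1, so the empirical formula is AlN

AlN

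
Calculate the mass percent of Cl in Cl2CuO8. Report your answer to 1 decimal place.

27.0%

Molar mass = 2(35.45) + 1(63.55) + 8(16.00) = 262.450 g/mol
Mass of Cl per mole = 2 × 35.45 = 70.900 g
% Cl = 70.900 / 262.450 × 100 = 27.0%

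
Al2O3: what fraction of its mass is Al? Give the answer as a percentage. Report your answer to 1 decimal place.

52.9%

Molar mass = 2(26.98) + 3(16.00) = 101.960 g/mol
Mass of Al per mole = 2 × 26.98 = 53.960 g
% Al = 53.960 / 101.960 × 100 = 52.9%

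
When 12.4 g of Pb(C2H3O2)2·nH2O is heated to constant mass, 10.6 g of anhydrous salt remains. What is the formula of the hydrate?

Pb(C2H3O2)2·3H2O

Mass of water lost = 12.4 − 10.6 = 1.8 g → 1.8 / 18.02 = 0.09989 mol H2O
Molar mass of Pb(C2H3O2)2 = 325.29 g/mol → mol Pb(C2H3O2)2 = 10.6 / 325.29 = 0.03259
n = 0.09989 / 0.03259 = 3.07 ≈ 3 → Pb(C2H3O2)2·3H2O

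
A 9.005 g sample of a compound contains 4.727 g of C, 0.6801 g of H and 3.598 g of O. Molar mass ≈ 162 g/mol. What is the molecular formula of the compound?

n(C) = 4.727/12.01 = 0.3936, n(H) = 0.6801/1.008 = 0.6747, n(O) = 3.598/16.00 = 0.2249
Smallest is O at 0.2249 mol; normalising gives C 1.750, H 3.000, O 1.000
Scaling by 4: C 7.00, H 12.00, O 4.00 → C7H12O4
Empirical-formula mass = 160.17 g/mol
n = 162 / 160.17 = 1.01 ≈ 1
Molecular formula = empirical formula = C7H12O4

C7H12O4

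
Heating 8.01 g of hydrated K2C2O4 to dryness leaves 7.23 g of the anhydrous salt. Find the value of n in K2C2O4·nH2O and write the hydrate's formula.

Mass of water lost = 8.01 − 7.23 = 0.78 g → 0.78 / 18.02 = 0.04329 mol H2O
Molar mass of K2C2O4 = 166.22 g/mol → mol K2C2O4 = 7.23 / 166.22 = 0.0435
n = 0.04329 / 0.0435 = 1.00 ≈ 1 → K2C2O4·H2O

K2C2O4·H2O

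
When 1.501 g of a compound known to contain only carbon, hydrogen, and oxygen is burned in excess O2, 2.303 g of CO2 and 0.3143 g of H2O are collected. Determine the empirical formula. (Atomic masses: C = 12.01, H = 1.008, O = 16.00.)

C3H2O3

mol C = 2.303 / 44.01 = 0.05233; mass C = 0.05233 × 12.01 = 0.6285 g
mol H = 2 × (0.3143 / 18.02) = 0.03488; mass H = 0.03488 × 1.008 = 0.03516 g
mass O = 1.501 − (0.6636) = 0.8374 g → mol O = 0.05234
Divide by the smallest (0.03488 mol H): C 1.500, H 1.000, O 1.500
Multiply by 2: C 3.00, H 2.00, O 3.00 → C3H2O3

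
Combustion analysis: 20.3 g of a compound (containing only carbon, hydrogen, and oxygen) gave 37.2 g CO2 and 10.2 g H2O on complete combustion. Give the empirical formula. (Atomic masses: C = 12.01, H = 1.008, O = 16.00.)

C3H4O2

mol C = 37.2 / 44.01 = 0.8453; mass C = 0.8453 × 12.01 = 10.15 g
mol H = 2 × (10.2 / 18.02) = 1.132; mass H = 1.132 × 1.008 = 1.141 g
mass O = 20.3 − (11.29) = 9.007 g → mol O = 0.5630
Divide by the smallest (0.563 mol O): C 1.501, H 2.011, O 1.000
Scaling by 2: C 3.00, H 4.02, O 2.00 → C3H4O2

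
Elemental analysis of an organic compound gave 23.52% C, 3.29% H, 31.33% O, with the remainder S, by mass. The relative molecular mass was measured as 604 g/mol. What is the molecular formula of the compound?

C12H20O12S8

Assume 100 g: 23.52 g C, 3.29 g H, 31.33 g O, 41.86 g S.
C: 23.52 g ÷ 12.01 g/mol = 1.958 mol
H: 3.29 g ÷ 1.008 g/mol = 3.264 mol
O: 31.33 g ÷ 16.00 g/mol = 1.958 mol
S: 41.86 g ÷ 32.07 g/mol = 1.305 mol
Divide by the smallest (1.305 mol S): C 1.500, H 2.501, O 1.500, S 1.000
Scaling by 2: C 3.00, H 5.00, O 3.00, S 2.00 → C3H5O3S2
Empirical-formula mass = 153.21 g/mol
n = 604 / 153.21 = 3.94 ≈ 4
Molecular formula = (C3H5O3S2)×4 = C12H20O12S8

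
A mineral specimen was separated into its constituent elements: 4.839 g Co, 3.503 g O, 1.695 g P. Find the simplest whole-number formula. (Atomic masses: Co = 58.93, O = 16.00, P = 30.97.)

n(Co) = 4.839/58.93 = 0.08211, n(O) = 3.503/16.00 = 0.2189, n(P) = 1.695/30.97 = 0.05473
Smallest is P at 0.05473 mol; normalising gives Co 1.500, O 4.000, P 1.000
×2: Co 3.00, O 8.00, P 2.00 → Co3O8P2

Co3O8P2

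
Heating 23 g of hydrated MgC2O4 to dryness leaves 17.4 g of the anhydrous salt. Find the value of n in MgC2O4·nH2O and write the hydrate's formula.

MgC2O4·2H2O

Mass of water lost = 23 − 17.4 = 5.6 g → 5.6 / 18.02 = 0.3108 mol H2O
Molar mass of MgC2O4 = 112.33 g/mol → mol MgC2O4 = 17.4 / 112.33 = 0.1549
n = 0.3108 / 0.1549 = 2.01 ≈ 2 → MgC2O4·2H2O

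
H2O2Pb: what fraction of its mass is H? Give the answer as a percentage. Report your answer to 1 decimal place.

0.8%

Molar mass = 2(1.008) + 2(16.00) + 1(207.2) = 241.216 g/mol
Mass of H per mole = 2 × 1.008 = 2.016 g
% H = 2.016 / 241.216 × 100 = 0.8%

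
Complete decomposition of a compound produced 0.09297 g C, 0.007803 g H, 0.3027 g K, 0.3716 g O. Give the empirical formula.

C: 0.09297 g ÷ 12.01 g/mol = 0.007741 mol
H: 0.007803 g ÷ 1.008 g/mol = 0.007741 mol
K: 0.3027 g ÷ 39.10 g/mol = 0.007742 mol
O: 0.3716 g ÷ 16.00 g/mol = 0.02322 mol
Divide by the smallest (0.007741 mol C): C 1.000, H 1.000, K 1.000, O 3.000
≈ 1:1:1:3 → CHKO3

CHKO3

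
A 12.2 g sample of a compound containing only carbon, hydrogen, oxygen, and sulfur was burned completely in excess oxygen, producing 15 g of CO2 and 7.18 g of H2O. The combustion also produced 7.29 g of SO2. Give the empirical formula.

C3H7O2S

mol C = 15 / 44.01 = 0.3408; mass C = 0.3408 × 12.01 = 4.093 g
mol H = 2 × (7.18 / 18.02) = 0.7969; mass H = 0.7969 × 1.008 = 0.8033 g
mol S = 7.29 / 64.07 = 0.1138; mass S = 3.649 g
mass O = 12.2 − (8.546) = 3.654 g → mol O = 0.2284
Ratios (÷ 0.1138): C 2.995, H 7.004, O 2.007, S 1.000
≈ 3:7:2:1 → C3H7O2S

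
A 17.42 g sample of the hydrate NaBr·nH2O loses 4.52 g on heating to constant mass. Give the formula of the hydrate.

NaBr·2H2O

Mass of anhydrous NaBr = 17.42 − 4.52 = 12.9 g
mol H2O = 4.52 / 18.02 = 0.2508
Molar mass of NaBr = 102.89 g/mol → mol NaBr = 12.9 / 102.89 = 0.1254
n = 0.2508 / 0.1254 = 2.00 ≈ 2 → NaBr·2H2O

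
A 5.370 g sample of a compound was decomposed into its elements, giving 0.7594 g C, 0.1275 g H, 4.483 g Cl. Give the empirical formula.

n(C) = 0.7594/12.01 = 0.06323, n(H) = 0.1275/1.008 = 0.1265, n(Cl) = 4.483/35.45 = 0.1265
Smallest is C at 0.06323 mol; normalising gives C 1.000, H 2.000, Cl 2.000
→ CH2Cl2

CH2Cl2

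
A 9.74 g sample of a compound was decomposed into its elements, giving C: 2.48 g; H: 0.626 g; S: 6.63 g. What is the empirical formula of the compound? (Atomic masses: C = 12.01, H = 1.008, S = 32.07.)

Moles — C: 2.48 / 12.01 = 0.2065 mol; H: 0.626 / 1.008 = 0.621 mol; S: 6.63 / 32.07 = 0.2067 mol
Divide by the smallest (0.2065 mol C): C 1.000, H 3.007, S 1.001
Ratio ≈ 1:3:1, so the empirical formula is CH3S

CH3S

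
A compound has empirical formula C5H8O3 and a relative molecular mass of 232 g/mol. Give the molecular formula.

C10H16O6

Empirical-formula mass = 116.11 g/mol
n = 232 / 116.11 = 2.00 ≈ 2
Molecular formula = (C5H8O3)2 = C10H16O6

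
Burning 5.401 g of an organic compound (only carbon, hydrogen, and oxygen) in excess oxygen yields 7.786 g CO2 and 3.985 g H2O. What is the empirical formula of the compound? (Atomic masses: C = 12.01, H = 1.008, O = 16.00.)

C2H5O2

mol C = 7.786 / 44.01 = 0.1769; mass C = 0.1769 × 12.01 = 2.125 g
mol H = 2 × (3.985 / 18.02) = 0.4423; mass H = 0.4423 × 1.008 = 0.4458 g
mass O = 5.401 − (2.571) = 2.830 g → mol O = 0.1769
Divide by the smallest (0.1769 mol O): C 1.000, H 2.500, O 1.000
×2: C 2.00, H 5.00, O 2.00 → C2H5O2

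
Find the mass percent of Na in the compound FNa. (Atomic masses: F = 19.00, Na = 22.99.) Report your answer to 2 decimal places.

54.75%

Molar mass = 1(19.00) + 1(22.99) = 41.990 g/mol
Mass of Na per mole = 1 × 22.99 = 22.990 g
% Na = 22.990 / 41.990 × 100 = 54.75%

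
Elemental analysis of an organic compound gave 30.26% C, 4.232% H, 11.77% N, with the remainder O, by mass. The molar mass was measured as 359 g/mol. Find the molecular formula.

Assume 100 g: 30.26 g C, 4.232 g H, 11.77 g N, 53.738 g O.
C: 30.26 g ÷ 12.01 g/mol = 2.52 mol
H: 4.232 g ÷ 1.008 g/mol = 4.198 mol
N: 11.77 g ÷ 14.01 g/mol = 0.8401 mol
O: 53.738 g ÷ 16.00 g/mol = 3.359 mol
Divide by the smallest (0.8401 mol N): C 2.999, H 4.997, N 1.000, O 3.998
≈ 3:5:1:4 → C3H5NO4
Empirical-formula mass = 119.08 g/mol
n = 359 / 119.08 = 3.01 ≈ 3
Molecular formula = (C3H5NO4)×3 = C9H15N3O12

C9H15N3O12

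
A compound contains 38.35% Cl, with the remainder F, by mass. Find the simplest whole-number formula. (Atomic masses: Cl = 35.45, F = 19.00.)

ClF3

Assume 100 g: 38.35 g Cl, 61.65 g F.
Cl: 38.35 g ÷ 35.45 g/mol = 1.082 mol
F: 61.65 g ÷ 19.00 g/mol = 3.245 mol
Smallest is Cl at 1.082 mol; normalising gives Cl 1.000, F 2.999
→ ClF3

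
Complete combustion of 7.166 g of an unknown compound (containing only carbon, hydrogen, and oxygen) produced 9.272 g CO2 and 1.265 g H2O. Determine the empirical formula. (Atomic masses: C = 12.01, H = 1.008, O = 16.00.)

C3H2O4

mol C = 9.272 / 44.01 = 0.2107; mass C = 0.2107 × 12.01 = 2.530 g
mol H = 2 × (1.265 / 18.02) = 0.1404; mass H = 0.1404 × 1.008 = 0.1415 g
mass O = 7.166 − (2.672) = 4.494 g → mol O = 0.2809
Ratios (÷ 0.1404): C 1.501, H 1.000, O 2.001
×2: C 3.00, H 2.00, O 4.00 → C3H2O4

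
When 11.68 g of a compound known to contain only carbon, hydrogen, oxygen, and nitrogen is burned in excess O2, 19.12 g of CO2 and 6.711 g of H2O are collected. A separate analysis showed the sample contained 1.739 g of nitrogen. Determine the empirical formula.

mol C = 19.12 / 44.01 = 0.4344; mass C = 0.4344 × 12.01 = 5.218 g
mol H = 2 × (6.711 / 18.02) = 0.7448; mass H = 0.7448 × 1.008 = 0.7508 g
mol N = 1.739 / 14.01 = 0.1241
mass O = 11.68 − (7.708) = 3.972 g → mol O = 0.2483
Ratios (÷ 0.1241): C 3.500, H 6.001, N 1.000, O 2.000
Multiply by 2: C 7.00, H 12.00, N 2.00, O 4.00 → C7H12N2O4

C7H12N2O4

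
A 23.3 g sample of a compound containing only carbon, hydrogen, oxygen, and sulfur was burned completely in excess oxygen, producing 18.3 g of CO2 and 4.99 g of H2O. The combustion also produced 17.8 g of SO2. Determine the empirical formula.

C3H4O4S2

mol C = 18.3 / 44.01 = 0.4158; mass C = 0.4158 × 12.01 = 4.994 g
mol H = 2 × (4.99 / 18.02) = 0.5538; mass H = 0.5538 × 1.008 = 0.5583 g
mol S = 17.8 / 64.07 = 0.2778; mass S = 8.910 g
mass O = 23.3 − (14.46) = 8.838 g → mol O = 0.5524
Smallest is S at 0.2778 mol; normalising gives C 1.497, H 1.993, O 1.988, S 1.000
×2: C 2.99, H 3.99, O 3.98, S 2.00 → C3H4O4S2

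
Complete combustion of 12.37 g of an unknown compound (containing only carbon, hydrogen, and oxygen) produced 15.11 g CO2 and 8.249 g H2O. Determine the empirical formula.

mol C = 15.11 / 44.01 = 0.3433; mass C = 0.3433 × 12.01 = 4.123 g
mol H = 2 × (8.249 / 18.02) = 0.9155; mass H = 0.9155 × 1.008 = 0.9229 g
mass O = 12.37 − (5.046) = 7.324 g → mol O = 0.4577
Smallest is C at 0.3433 mol; normalising gives C 1.000, H 2.667, O 1.333
×3: C 3.00, H 8.00, O 4.00 → C3H8O4

C3H8O4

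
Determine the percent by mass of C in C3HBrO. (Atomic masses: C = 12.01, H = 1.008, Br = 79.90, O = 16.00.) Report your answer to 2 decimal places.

27.10%

Molar mass = 3(12.01) + 1(1.008) + 1(79.90) + 1(16.00) = 132.938 g/mol
Mass of C per mole = 3 × 12.01 = 36.030 g
% C = 36.030 / 132.938 × 100 = 27.10%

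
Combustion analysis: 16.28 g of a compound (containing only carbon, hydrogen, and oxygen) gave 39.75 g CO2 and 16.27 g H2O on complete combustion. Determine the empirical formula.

C4H8O

mol C = 39.75 / 44.01 = 0.9032; mass C = 0.9032 × 12.01 = 10.85 g
mol H = 2 × (16.27 / 18.02) = 1.806; mass H = 1.806 × 1.008 = 1.820 g
mass O = 16.28 − (12.67) = 3.612 g → mol O = 0.2258
Smallest is O at 0.2258 mol; normalising gives C 4.001, H 7.998, O 1.000
Ratio ≈ 4:8:1, so the empirical formula is C4H8O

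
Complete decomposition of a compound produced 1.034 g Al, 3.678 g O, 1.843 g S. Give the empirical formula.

Al2O12S3

n(Al) = 1.034/26.98 = 0.03832, n(O) = 3.678/16.00 = 0.2299, n(S) = 1.843/32.07 = 0.05747
Smallest is Al at 0.03832 mol; normalising gives Al 1.000, O 5.998, S 1.500
×2: Al 2.00, O 12.00, S 3.00 → Al2O12S3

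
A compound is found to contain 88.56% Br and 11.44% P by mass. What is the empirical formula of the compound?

Br3P

Assume 100 g: 88.56 g Br, 11.44 g P.
Br: 88.56 g ÷ 79.90 g/mol = 1.108 mol
P: 11.44 g ÷ 30.97 g/mol = 0.3694 mol
Divide by the smallest (0.3694 mol P): Br 3.001, P 1.000
→ Br3P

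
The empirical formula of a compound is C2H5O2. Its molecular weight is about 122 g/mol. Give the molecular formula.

C4H10O4

Empirical-formula mass = 61.06 g/mol
n = 122 / 61.06 = 2.00 ≈ 2
Molecular formula = (C2H5O2)2 = C4H10O4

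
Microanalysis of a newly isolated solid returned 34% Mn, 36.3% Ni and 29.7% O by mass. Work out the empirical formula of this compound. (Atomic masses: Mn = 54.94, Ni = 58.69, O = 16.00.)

MnNiO3

Assume 100 g: 34 g Mn, 36.3 g Ni, 29.7 g O.
Moles — Mn: 34 / 54.94 = 0.6189 mol; Ni: 36.3 / 58.69 = 0.6185 mol; O: 29.7 / 16.00 = 1.856 mol
Ratios (÷ 0.6185): Mn 1.001, Ni 1.000, O 3.001
≈ 1:1:3 → MnNiO3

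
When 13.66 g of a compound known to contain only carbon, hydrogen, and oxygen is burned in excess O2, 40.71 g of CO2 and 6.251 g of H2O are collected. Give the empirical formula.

C8H6O

mol C = 40.71 / 44.01 = 0.9250; mass C = 0.9250 × 12.01 = 11.11 g
mol H = 2 × (6.251 / 18.02) = 0.6938; mass H = 0.6938 × 1.008 = 0.6993 g
mass O = 13.66 − (11.81) = 1.851 g → mol O = 0.1157
Smallest is O at 0.1157 mol; normalising gives C 7.995, H 5.996, O 1.000
Ratio ≈ 8:6:1, so the empirical formula is C8H6O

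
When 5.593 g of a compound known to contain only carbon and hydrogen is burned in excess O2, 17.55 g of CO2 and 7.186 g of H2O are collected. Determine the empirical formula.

CH2

mol C = 17.55 / 44.01 = 0.3988; mass C = 0.3988 × 12.01 = 4.789 g
mol H = 2 × (7.186 / 18.02) = 0.7976; mass H = 0.7976 × 1.008 = 0.8039 g
Ratios (÷ 0.3988): C 1.000, H 2.000
≈ 1:2 → CH2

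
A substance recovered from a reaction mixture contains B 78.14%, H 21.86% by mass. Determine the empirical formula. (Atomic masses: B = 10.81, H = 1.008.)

BH3

Assume 100 g: 78.14 g B, 21.86 g H.
n(B) = 78.14/10.81 = 7.228, n(H) = 21.86/1.008 = 21.69
Ratios (÷ 7.228): B 1.000, H 3.000
→ BH3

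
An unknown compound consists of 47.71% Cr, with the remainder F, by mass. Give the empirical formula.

Assume 100 g: 47.71 g Cr, 52.29 g F.
Cr: 47.71 g ÷ 52.00 g/mol = 0.9175 mol
F: 52.29 g ÷ 19.00 g/mol = 2.752 mol
Divide by the smallest (0.9175 mol Cr): Cr 1.000, F 3.000
→ CrF3

CrF3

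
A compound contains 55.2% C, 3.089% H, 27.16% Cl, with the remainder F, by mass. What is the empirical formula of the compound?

C6H4ClF

Assume 100 g: 55.2 g C, 3.089 g H, 27.16 g Cl, 14.551 g F.
C: 55.2 g ÷ 12.01 g/mol = 4.596 mol
H: 3.089 g ÷ 1.008 g/mol = 3.064 mol
Cl: 27.16 g ÷ 35.45 g/mol = 0.7661 mol
F: 14.551 g ÷ 19.00 g/mol = 0.7658 mol
Divide by the smallest (0.7658 mol F): C 6.001, H 4.001, Cl 1.000, F 1.000
≈ 6:4:1:1 → C6H4ClF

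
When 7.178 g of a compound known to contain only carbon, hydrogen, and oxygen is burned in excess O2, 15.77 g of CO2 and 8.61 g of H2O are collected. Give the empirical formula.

mol C = 15.77 / 44.01 = 0.3583; mass C = 0.3583 × 12.01 = 4.304 g
mol H = 2 × (8.61 / 18.02) = 0.9556; mass H = 0.9556 × 1.008 = 0.9632 g
mass O = 7.178 − (5.267) = 1.911 g → mol O = 0.1195
Smallest is O at 0.1195 mol; normalising gives C 3.000, H 8.000, O 1.000
→ C3H8O

C3H8O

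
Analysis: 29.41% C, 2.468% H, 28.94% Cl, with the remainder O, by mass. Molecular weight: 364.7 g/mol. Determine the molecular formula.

C9H9Cl3O9

Assume 100 g: 29.41 g C, 2.468 g H, 28.94 g Cl, 39.182 g O.
C: 29.41 g ÷ 12.01 g/mol = 2.449 mol
H: 2.468 g ÷ 1.008 g/mol = 2.448 mol
Cl: 28.94 g ÷ 35.45 g/mol = 0.8164 mol
O: 39.182 g ÷ 16.00 g/mol = 2.449 mol
Divide by the smallest (0.8164 mol Cl): C 3.000, H 2.999, Cl 1.000, O 3.000
→ C3H3ClO3
Empirical-formula mass = 122.50 g/mol
n = 364.7 / 122.50 = 2.98 ≈ 3
Molecular formula = (C3H3ClO3)×3 = C9H9Cl3O9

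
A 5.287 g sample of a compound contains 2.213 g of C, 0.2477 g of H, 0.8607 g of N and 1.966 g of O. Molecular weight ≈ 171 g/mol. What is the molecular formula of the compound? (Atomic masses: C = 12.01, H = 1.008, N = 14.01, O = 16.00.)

Moles — C: 2.213 / 12.01 = 0.1843 mol; H: 0.2477 / 1.008 = 0.2457 mol; N: 0.8607 / 14.01 = 0.06143 mol; O: 1.966 / 16.00 = 0.1229 mol
Ratios (÷ 0.06143): C 2.999, H 4.000, N 1.000, O 2.000
≈ 3:4:1:2 → C3H4NO2
Empirical-formula mass = 86.07 g/mol
n = 171 / 86.07 = 1.99 ≈ 2
Molecular formula = (C3H4NO2)×2 = C6H8N2O4

C6H8N2O4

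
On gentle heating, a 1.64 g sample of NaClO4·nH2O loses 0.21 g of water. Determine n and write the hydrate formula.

NaClO4·H2O

Mass of anhydrous NaClO4 = 1.64 − 0.21 = 1.43 g
mol H2O = 0.21 / 18.02 = 0.01165
Molar mass of NaClO4 = 122.44 g/mol → mol NaClO4 = 1.43 / 122.44 = 0.01168
n = 0.01165 / 0.01168 = 1.00 ≈ 1 → NaClO4·H2O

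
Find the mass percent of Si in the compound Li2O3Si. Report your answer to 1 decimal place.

31.2%

Molar mass = 2(6.94) + 3(16.00) + 1(28.09) = 89.970 g/mol
Mass of Si per mole = 1 × 28.09 = 28.090 g
% Si = 28.090 / 89.970 × 100 = 31.2%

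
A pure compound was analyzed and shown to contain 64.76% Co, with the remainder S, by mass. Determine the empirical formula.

Assume 100 g: 64.76 g Co, 35.24 g S.
Moles — Co: 64.76 / 58.93 = 1.099 mol; S: 35.24 / 32.07 = 1.099 mol
Divide by the smallest (1.099 mol S): Co 1.000, S 1.000
Ratio ≈ 1:1, so the empirical formula is CoS

CoS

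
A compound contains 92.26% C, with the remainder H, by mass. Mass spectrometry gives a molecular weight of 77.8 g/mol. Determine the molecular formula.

C6H6

Assume 100 g: 92.26 g C, 7.74 g H.
n(C) = 92.26/12.01 = 7.682, n(H) = 7.74/1.008 = 7.679
Divide by the smallest (7.679 mol H): C 1.000, H 1.000
Ratio ≈ 1:1, so the empirical formula is CH
Empirical-formula mass = 13.02 g/mol
n = 77.8 / 13.02 = 5.98 ≈ 6
Molecular formula = (CH)×6 = C6H6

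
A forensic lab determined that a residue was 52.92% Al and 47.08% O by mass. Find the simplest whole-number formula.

Al2O3

Assume 100 g: 52.92 g Al, 47.08 g O.
Al: 52.92 g ÷ 26.98 g/mol = 1.961 mol
O: 47.08 g ÷ 16.00 g/mol = 2.942 mol
Divide by the smallest (1.961 mol Al): Al 1.000, O 1.500
×2: Al 2.00, O 3.00 → Al2O3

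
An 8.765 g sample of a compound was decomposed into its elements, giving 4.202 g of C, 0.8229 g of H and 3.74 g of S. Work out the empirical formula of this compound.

C3H7S

n(C) = 4.202/12.01 = 0.3499, n(H) = 0.8229/1.008 = 0.8164, n(S) = 3.74/32.07 = 0.1166
Ratios (÷ 0.1166): C 3.000, H 7.000, S 1.000
Ratio ≈ 3:7:1, so the empirical formula is C3H7S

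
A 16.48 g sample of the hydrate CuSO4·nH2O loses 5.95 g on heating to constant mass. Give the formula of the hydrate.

CuSO4·5H2O

Mass of anhydrous CuSO4 = 16.48 − 5.95 = 10.53 g
mol H2O = 5.95 / 18.02 = 0.3302
Molar mass of CuSO4 = 159.62 g/mol → mol CuSO4 = 10.53 / 159.62 = 0.06597
n = 0.3302 / 0.06597 = 5.01 ≈ 5 → CuSO4·5H2O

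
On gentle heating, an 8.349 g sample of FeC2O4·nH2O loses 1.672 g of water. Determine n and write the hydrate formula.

FeC2O4·2H2O

Mass of anhydrous FeC2O4 = 8.349 − 1.672 = 6.677 g
mol H2O = 1.672 / 18.02 = 0.09279
Molar mass of FeC2O4 = 143.87 g/mol → mol FeC2O4 = 6.677 / 143.87 = 0.04641
n = 0.09279 / 0.04641 = 2.00 ≈ 2 → FeC2O4·2H2O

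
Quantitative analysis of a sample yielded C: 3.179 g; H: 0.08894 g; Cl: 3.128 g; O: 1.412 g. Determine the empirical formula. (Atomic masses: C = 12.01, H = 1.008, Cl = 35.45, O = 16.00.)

n(C) = 3.179/12.01 = 0.2647, n(H) = 0.08894/1.008 = 0.08823, n(Cl) = 3.128/35.45 = 0.08824, n(O) = 1.412/16.00 = 0.08825
Smallest is H at 0.08823 mol; normalising gives C 3.000, H 1.000, Cl 1.000, O 1.000
→ C3HClO

C3HClO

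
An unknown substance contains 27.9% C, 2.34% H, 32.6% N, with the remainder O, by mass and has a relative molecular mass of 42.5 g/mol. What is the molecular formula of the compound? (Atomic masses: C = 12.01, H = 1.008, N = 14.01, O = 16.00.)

Assume 100 g: 27.9 g C, 2.34 g H, 32.6 g N, 37.16 g O.
n(C) = 27.9/12.01 = 2.323, n(H) = 2.34/1.008 = 2.321, n(N) = 32.6/14.01 = 2.327, n(O) = 37.16/16.00 = 2.322
Divide by the smallest (2.321 mol H): C 1.001, H 1.000, N 1.002, O 1.000
Ratio ≈ 1:1:1:1, so the empirical formula is CHNO
Empirical-formula mass = 43.03 g/mol
n = 42.5 / 43.03 = 0.99 ≈ 1
Molecular formula = empirical formula = CHNO

CHNO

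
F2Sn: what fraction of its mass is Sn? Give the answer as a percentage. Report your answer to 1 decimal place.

75.8%

Molar mass = 2(19.00) + 1(118.71) = 156.710 g/mol
Mass of Sn per mole = 1 × 118.71 = 118.710 g
% Sn = 118.710 / 156.710 × 100 = 75.8%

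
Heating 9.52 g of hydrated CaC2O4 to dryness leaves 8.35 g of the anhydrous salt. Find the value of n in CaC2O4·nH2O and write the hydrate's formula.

CaC2O4·H2O

Mass of water lost = 9.52 − 8.35 = 1.17 g → 1.17 / 18.02 = 0.06493 mol H2O
Molar mass of CaC2O4 = 128.10 g/mol → mol CaC2O4 = 8.35 / 128.10 = 0.06518
n = 0.06493 / 0.06518 = 1.00 ≈ 1 → CaC2O4·H2O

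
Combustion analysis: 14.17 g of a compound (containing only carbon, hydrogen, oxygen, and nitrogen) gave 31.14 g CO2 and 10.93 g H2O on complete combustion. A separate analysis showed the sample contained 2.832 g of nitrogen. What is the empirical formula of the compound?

C7H12N2O

mol C = 31.14 / 44.01 = 0.7076; mass C = 0.7076 × 12.01 = 8.498 g
mol H = 2 × (10.93 / 18.02) = 1.213; mass H = 1.213 × 1.008 = 1.223 g
mol N = 2.832 / 14.01 = 0.2021
mass O = 14.17 − (12.55) = 1.617 g → mol O = 0.1011
Divide by the smallest (0.1011 mol O): C 7.000, H 12.001, N 2.000, O 1.000
Ratio ≈ 7:12:2:1, so the empirical formula is C7H12N2O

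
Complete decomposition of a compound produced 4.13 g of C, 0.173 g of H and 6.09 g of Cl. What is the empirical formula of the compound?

C2HCl

n(C) = 4.13/12.01 = 0.3439, n(H) = 0.173/1.008 = 0.1716, n(Cl) = 6.09/35.45 = 0.1718
Ratios (÷ 0.1716): C 2.004, H 1.000, Cl 1.001
→ C2HCl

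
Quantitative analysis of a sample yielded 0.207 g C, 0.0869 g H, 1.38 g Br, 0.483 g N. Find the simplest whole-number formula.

CH5BrN2

C: 0.207 g ÷ 12.01 g/mol = 0.01724 mol
H: 0.0869 g ÷ 1.008 g/mol = 0.08621 mol
Br: 1.38 g ÷ 79.90 g/mol = 0.01727 mol
N: 0.483 g ÷ 14.01 g/mol = 0.03448 mol
Smallest is C at 0.01724 mol; normalising gives C 1.000, H 5.002, Br 1.002, N 2.000
≈ 1:5:1:2 → CH5BrN2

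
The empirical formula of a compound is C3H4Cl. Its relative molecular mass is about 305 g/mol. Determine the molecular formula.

C12H16Cl4

Empirical-formula mass = 75.51 g/mol
n = 305 / 75.51 = 4.04 ≈ 4
Molecular formula = (C3H4Cl)4 = C12H16Cl4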